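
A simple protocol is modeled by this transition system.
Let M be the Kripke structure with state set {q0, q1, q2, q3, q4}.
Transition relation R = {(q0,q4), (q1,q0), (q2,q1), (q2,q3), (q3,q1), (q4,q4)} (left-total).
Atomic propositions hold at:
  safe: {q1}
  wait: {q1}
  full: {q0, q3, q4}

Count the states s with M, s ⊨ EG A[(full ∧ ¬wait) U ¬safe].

2

Sat(¬wait) = {q0, q2, q3, q4}
Sat(full ∧ ¬wait) = {q0, q3, q4}
Sat(¬safe) = {q0, q2, q3, q4}
A[(full ∧ ¬wait) U ¬safe]: least fixpoint, start Z0 = Sat(¬safe) = {q0, q2, q3, q4}, add states in Sat(full ∧ ¬wait) with every successor in Z. Already a fixed point.
Sat(A[(full ∧ ¬wait) U ¬safe]) = {q0, q2, q3, q4}
EG A[(full ∧ ¬wait) U ¬safe]: greatest fixpoint, start Z0 = {q0, q2, q3, q4}, keep only states in Sat with some successor in Z. Z1 = {q0, q2, q4}; Z2 = {q0, q4}; fixed.
Sat(EG A[(full ∧ ¬wait) U ¬safe]) = {q0, q4}
|Sat(EG A[(full ∧ ¬wait) U ¬safe])| = |{q0, q4}| = 2.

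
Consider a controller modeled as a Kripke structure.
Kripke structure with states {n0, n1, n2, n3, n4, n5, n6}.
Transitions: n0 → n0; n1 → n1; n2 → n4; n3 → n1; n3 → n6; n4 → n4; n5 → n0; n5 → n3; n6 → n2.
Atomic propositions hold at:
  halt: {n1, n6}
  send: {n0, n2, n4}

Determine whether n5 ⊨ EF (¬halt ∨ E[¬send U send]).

Yes

Sat(¬halt) = {n0, n2, n3, n4, n5}
Sat(¬send) = {n1, n3, n5, n6}
E[¬send U send]: least fixpoint, start Z0 = Sat(send) = {n0, n2, n4}, add states in Sat(¬send) with some successor in Z. Z1 = {n0, n2, n4, n5, n6}; Z2 = {n0, n2, n3, n4, n5, n6}; fixed.
Sat(E[¬send U send]) = {n0, n2, n3, n4, n5, n6}
Sat(¬halt ∨ E[¬send U send]) = {n0, n2, n3, n4, n5, n6}
EF (¬halt ∨ E[¬send U send]): least fixpoint, start Z0 = {n0, n2, n3, n4, n5, n6}, add states with some successor in Z. Already a fixed point.
Sat(EF (¬halt ∨ E[¬send U send])) = {n0, n2, n3, n4, n5, n6}
n5 ∈ Sat(EF (¬halt ∨ E[¬send U send])) = {n0, n2, n3, n4, n5, n6}, so the formula holds at n5.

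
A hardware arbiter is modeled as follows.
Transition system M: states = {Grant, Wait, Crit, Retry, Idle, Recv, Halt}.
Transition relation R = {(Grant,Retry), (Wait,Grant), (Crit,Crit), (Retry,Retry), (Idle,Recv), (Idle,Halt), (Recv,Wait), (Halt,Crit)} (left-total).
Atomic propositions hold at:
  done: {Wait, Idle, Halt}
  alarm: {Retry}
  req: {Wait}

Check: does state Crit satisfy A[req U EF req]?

No

EF req: least fixpoint, start Z0 = {Wait}, add states with some successor in Z. Z1 = {Wait, Recv}; Z2 = {Wait, Idle, Recv}; fixed.
Sat(EF req) = {Wait, Idle, Recv}
A[req U EF req]: least fixpoint, start Z0 = Sat(EF req) = {Wait, Idle, Recv}, add states in Sat(req) with every successor in Z. Already a fixed point.
Sat(A[req U EF req]) = {Wait, Idle, Recv}
Crit ∉ Sat(A[req U EF req]) = {Wait, Idle, Recv}, so the formula does not hold at Crit.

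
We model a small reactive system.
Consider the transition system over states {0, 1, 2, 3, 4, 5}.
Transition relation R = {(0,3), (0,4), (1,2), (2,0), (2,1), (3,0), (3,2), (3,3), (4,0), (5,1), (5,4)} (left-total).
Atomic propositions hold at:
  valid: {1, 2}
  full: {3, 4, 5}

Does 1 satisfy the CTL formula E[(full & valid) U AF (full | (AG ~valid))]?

Sat(full & valid) = ∅
Sat(~valid) = {0, 3, 4, 5}
AG ~valid: greatest fixpoint, start Z0 = {0, 3, 4, 5}, keep only states in Sat with every successor in Z. Z1 = {0, 4}; Z2 = {4}; Z3 = ∅; fixed.
Sat(AG ~valid) = ∅
Sat(full | (AG ~valid)) = {3, 4, 5}
AF (full | (AG ~valid)): least fixpoint, start Z0 = {3, 4, 5}, add states with every successor in Z. Z1 = {0, 3, 4, 5}; fixed.
Sat(AF (full | (AG ~valid))) = {0, 3, 4, 5}
E[(full & valid) U AF (full | (AG ~valid))]: least fixpoint, start Z0 = Sat(AF (full | (AG ~valid))) = {0, 3, 4, 5}, add states in Sat(full & valid) with some successor in Z. Already a fixed point.
Sat(E[(full & valid) U AF (full | (AG ~valid))]) = {0, 3, 4, 5}
1 ∉ Sat(E[(full & valid) U AF (full | (AG ~valid))]) = {0, 3, 4, 5}, so the formula does not hold at 1.

No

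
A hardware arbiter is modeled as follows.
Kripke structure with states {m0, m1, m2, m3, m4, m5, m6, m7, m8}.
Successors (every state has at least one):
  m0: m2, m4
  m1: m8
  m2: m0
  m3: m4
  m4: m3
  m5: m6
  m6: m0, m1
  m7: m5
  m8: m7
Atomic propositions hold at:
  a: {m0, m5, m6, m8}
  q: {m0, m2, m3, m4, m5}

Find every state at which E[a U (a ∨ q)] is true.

{m0, m2, m3, m4, m5, m6, m8}

Sat(a ∨ q) = {m0, m2, m3, m4, m5, m6, m8}
E[a U (a ∨ q)]: least fixpoint, start Z0 = Sat((a ∨ q)) = {m0, m2, m3, m4, m5, m6, m8}, add states in Sat(a) with some successor in Z. Already a fixed point.
Sat(E[a U (a ∨ q)]) = {m0, m2, m3, m4, m5, m6, m8}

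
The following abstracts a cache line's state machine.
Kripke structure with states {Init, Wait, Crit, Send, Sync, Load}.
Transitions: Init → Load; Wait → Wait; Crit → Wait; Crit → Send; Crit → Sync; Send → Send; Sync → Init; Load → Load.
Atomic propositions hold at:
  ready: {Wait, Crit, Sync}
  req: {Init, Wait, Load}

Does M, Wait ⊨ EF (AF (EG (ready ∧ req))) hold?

Sat(ready ∧ req) = {Wait}
EG (ready ∧ req): greatest fixpoint, start Z0 = {Wait}, keep only states in Sat with some successor in Z. Already a fixed point.
Sat(EG (ready ∧ req)) = {Wait}
AF (EG (ready ∧ req)): least fixpoint, start Z0 = {Wait}, add states with every successor in Z. Already a fixed point.
Sat(AF (EG (ready ∧ req))) = {Wait}
EF (AF (EG (ready ∧ req))): least fixpoint, start Z0 = {Wait}, add states with some successor in Z. Z1 = {Wait, Crit}; fixed.
Sat(EF (AF (EG (ready ∧ req)))) = {Wait, Crit}
Wait ∈ Sat(EF (AF (EG (ready ∧ req)))) = {Wait, Crit}, so the formula holds at Wait.

Yes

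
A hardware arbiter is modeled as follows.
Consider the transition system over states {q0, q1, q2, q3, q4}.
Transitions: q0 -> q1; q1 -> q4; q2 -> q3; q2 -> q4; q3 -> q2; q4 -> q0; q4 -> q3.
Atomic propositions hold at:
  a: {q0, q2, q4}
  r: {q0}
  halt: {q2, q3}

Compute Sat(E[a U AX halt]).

Sat(AX halt) = {s : every successor in {q2, q3}} = {q3}
E[a U AX halt]: least fixpoint, start Z0 = Sat(AX halt) = {q3}, add states in Sat(a) with some successor in Z. Z1 = {q2, q3, q4}; fixed.
Sat(E[a U AX halt]) = {q2, q3, q4}

{q2, q3, q4}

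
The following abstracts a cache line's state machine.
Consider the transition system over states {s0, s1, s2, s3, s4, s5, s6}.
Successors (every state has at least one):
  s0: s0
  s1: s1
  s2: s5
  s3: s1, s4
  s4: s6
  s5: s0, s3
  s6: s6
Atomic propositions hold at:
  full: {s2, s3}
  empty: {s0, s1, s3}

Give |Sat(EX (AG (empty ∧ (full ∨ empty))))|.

4

Sat(full ∨ empty) = {s0, s1, s2, s3}
Sat(empty ∧ (full ∨ empty)) = {s0, s1, s3}
AG (empty ∧ (full ∨ empty)): greatest fixpoint, start Z0 = {s0, s1, s3}, keep only states in Sat with every successor in Z. Z1 = {s0, s1}; fixed.
Sat(AG (empty ∧ (full ∨ empty))) = {s0, s1}
Sat(EX (AG (empty ∧ (full ∨ empty)))) = {s : some successor in {s0, s1}} = {s0, s1, s3, s5}
|Sat(EX (AG (empty ∧ (full ∨ empty))))| = |{s0, s1, s3, s5}| = 4.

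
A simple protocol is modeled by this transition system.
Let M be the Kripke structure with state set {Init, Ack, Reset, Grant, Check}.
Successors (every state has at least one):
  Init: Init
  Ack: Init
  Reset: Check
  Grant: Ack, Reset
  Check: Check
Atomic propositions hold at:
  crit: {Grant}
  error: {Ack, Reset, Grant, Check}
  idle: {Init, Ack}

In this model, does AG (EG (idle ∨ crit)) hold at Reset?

No

Sat(idle ∨ crit) = {Init, Ack, Grant}
EG (idle ∨ crit): greatest fixpoint, start Z0 = {Init, Ack, Grant}, keep only states in Sat with some successor in Z. Already a fixed point.
Sat(EG (idle ∨ crit)) = {Init, Ack, Grant}
AG (EG (idle ∨ crit)): greatest fixpoint, start Z0 = {Init, Ack, Grant}, keep only states in Sat with every successor in Z. Z1 = {Init, Ack}; fixed.
Sat(AG (EG (idle ∨ crit))) = {Init, Ack}
Reset ∉ Sat(AG (EG (idle ∨ crit))) = {Init, Ack}, so the formula does not hold at Reset.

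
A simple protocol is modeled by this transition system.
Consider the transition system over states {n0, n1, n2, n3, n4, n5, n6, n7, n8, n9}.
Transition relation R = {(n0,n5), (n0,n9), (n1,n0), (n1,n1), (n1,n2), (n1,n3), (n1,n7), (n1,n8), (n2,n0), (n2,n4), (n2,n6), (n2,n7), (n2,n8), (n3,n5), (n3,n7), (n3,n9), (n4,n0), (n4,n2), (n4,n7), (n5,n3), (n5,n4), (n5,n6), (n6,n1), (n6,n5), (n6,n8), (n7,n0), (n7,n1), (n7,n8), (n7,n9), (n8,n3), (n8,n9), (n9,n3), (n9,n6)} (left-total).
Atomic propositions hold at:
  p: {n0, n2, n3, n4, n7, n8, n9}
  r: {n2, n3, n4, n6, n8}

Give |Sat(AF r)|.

AF r: least fixpoint, start Z0 = {n2, n3, n4, n6, n8}, add states with every successor in Z. Z1 = {n2, n3, n4, n5, n6, n8, n9}; Z2 = {n0, n2, n3, n4, n5, n6, n8, n9}; fixed.
Sat(AF r) = {n0, n2, n3, n4, n5, n6, n8, n9}
|Sat(AF r)| = |{n0, n2, n3, n4, n5, n6, n8, n9}| = 8.

8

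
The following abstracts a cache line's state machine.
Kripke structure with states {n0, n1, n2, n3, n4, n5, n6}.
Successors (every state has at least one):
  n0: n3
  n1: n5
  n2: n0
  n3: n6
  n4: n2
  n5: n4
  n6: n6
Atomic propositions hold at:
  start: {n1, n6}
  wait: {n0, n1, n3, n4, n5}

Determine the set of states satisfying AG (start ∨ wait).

{n0, n3, n6}

Sat(start ∨ wait) = {n0, n1, n3, n4, n5, n6}
AG (start ∨ wait): greatest fixpoint, start Z0 = {n0, n1, n3, n4, n5, n6}, keep only states in Sat with every successor in Z. Z1 = {n0, n1, n3, n5, n6}; Z2 = {n0, n1, n3, n6}; Z3 = {n0, n3, n6}; fixed.
Sat(AG (start ∨ wait)) = {n0, n3, n6}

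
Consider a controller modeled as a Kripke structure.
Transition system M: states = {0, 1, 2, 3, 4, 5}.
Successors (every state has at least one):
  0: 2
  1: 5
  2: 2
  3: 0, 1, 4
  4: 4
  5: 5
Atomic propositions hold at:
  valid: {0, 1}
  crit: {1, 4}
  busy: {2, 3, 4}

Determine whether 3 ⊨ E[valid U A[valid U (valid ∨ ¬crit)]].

Sat(¬crit) = {0, 2, 3, 5}
Sat(valid ∨ ¬crit) = {0, 1, 2, 3, 5}
A[valid U (valid ∨ ¬crit)]: least fixpoint, start Z0 = Sat((valid ∨ ¬crit)) = {0, 1, 2, 3, 5}, add states in Sat(valid) with every successor in Z. Already a fixed point.
Sat(A[valid U (valid ∨ ¬crit)]) = {0, 1, 2, 3, 5}
E[valid U A[valid U (valid ∨ ¬crit)]]: least fixpoint, start Z0 = Sat(A[valid U (valid ∨ ¬crit)]) = {0, 1, 2, 3, 5}, add states in Sat(valid) with some successor in Z. Already a fixed point.
Sat(E[valid U A[valid U (valid ∨ ¬crit)]]) = {0, 1, 2, 3, 5}
3 ∈ Sat(E[valid U A[valid U (valid ∨ ¬crit)]]) = {0, 1, 2, 3, 5}, so the formula holds at 3.

Yes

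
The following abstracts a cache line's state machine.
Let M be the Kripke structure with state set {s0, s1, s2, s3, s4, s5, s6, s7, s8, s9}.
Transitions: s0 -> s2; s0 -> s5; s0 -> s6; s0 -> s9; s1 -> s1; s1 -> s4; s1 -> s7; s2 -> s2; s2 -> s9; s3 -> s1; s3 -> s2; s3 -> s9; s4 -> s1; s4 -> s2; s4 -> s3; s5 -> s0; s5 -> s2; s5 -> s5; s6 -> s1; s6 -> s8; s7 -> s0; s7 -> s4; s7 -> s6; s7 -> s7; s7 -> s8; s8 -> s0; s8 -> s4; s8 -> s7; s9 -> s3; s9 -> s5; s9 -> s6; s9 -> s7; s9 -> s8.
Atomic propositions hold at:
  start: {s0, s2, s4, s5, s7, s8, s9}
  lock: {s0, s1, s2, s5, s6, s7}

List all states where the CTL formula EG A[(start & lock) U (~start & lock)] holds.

{s1, s6}

Sat(start & lock) = {s0, s2, s5, s7}
Sat(~start) = {s1, s3, s6}
Sat(~start & lock) = {s1, s6}
A[(start & lock) U (~start & lock)]: least fixpoint, start Z0 = Sat((~start & lock)) = {s1, s6}, add states in Sat(start & lock) with every successor in Z. Already a fixed point.
Sat(A[(start & lock) U (~start & lock)]) = {s1, s6}
EG A[(start & lock) U (~start & lock)]: greatest fixpoint, start Z0 = {s1, s6}, keep only states in Sat with some successor in Z. Already a fixed point.
Sat(EG A[(start & lock) U (~start & lock)]) = {s1, s6}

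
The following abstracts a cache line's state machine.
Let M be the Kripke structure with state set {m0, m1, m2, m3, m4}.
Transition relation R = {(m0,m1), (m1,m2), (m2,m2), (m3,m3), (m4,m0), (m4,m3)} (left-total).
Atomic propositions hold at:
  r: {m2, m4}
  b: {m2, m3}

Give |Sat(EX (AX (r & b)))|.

Sat(r & b) = {m2}
Sat(AX (r & b)) = {s : every successor in {m2}} = {m1, m2}
Sat(EX (AX (r & b))) = {s : some successor in {m1, m2}} = {m0, m1, m2}
|Sat(EX (AX (r & b)))| = |{m0, m1, m2}| = 3.

3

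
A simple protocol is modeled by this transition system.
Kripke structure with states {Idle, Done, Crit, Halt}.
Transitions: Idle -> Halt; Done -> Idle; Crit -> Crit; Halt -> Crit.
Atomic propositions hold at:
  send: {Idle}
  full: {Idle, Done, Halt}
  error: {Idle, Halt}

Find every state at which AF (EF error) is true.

{Idle, Done, Halt}

EF error: least fixpoint, start Z0 = {Idle, Halt}, add states with some successor in Z. Z1 = {Idle, Done, Halt}; fixed.
Sat(EF error) = {Idle, Done, Halt}
AF (EF error): least fixpoint, start Z0 = {Idle, Done, Halt}, add states with every successor in Z. Already a fixed point.
Sat(AF (EF error)) = {Idle, Done, Halt}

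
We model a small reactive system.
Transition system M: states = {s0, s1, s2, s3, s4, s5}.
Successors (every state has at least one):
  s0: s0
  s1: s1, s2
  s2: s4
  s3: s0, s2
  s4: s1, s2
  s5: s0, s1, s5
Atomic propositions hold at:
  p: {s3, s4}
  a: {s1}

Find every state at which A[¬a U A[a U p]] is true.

{s2, s3, s4}

Sat(¬a) = {s0, s2, s3, s4, s5}
A[a U p]: least fixpoint, start Z0 = Sat(p) = {s3, s4}, add states in Sat(a) with every successor in Z. Already a fixed point.
Sat(A[a U p]) = {s3, s4}
A[¬a U A[a U p]]: least fixpoint, start Z0 = Sat(A[a U p]) = {s3, s4}, add states in Sat(¬a) with every successor in Z. Z1 = {s2, s3, s4}; fixed.
Sat(A[¬a U A[a U p]]) = {s2, s3, s4}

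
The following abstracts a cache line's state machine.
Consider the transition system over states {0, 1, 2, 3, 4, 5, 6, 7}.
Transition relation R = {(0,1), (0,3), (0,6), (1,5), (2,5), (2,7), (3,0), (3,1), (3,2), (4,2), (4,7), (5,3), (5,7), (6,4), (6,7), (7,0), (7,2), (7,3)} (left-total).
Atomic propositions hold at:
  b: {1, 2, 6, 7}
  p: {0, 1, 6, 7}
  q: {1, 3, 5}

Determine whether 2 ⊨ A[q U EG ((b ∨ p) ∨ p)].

Sat(b ∨ p) = {0, 1, 2, 6, 7}
Sat((b ∨ p) ∨ p) = {0, 1, 2, 6, 7}
EG ((b ∨ p) ∨ p): greatest fixpoint, start Z0 = {0, 1, 2, 6, 7}, keep only states in Sat with some successor in Z. Z1 = {0, 2, 6, 7}; fixed.
Sat(EG ((b ∨ p) ∨ p)) = {0, 2, 6, 7}
A[q U EG ((b ∨ p) ∨ p)]: least fixpoint, start Z0 = Sat(EG ((b ∨ p) ∨ p)) = {0, 2, 6, 7}, add states in Sat(q) with every successor in Z. Already a fixed point.
Sat(A[q U EG ((b ∨ p) ∨ p)]) = {0, 2, 6, 7}
2 ∈ Sat(A[q U EG ((b ∨ p) ∨ p)]) = {0, 2, 6, 7}, so the formula holds at 2.

Yes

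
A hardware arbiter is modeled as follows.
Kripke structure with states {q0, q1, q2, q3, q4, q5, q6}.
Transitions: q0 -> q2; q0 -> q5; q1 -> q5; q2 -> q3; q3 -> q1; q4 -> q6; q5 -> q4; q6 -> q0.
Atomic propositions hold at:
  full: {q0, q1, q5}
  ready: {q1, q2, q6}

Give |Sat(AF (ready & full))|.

3

Sat(ready & full) = {q1}
AF (ready & full): least fixpoint, start Z0 = {q1}, add states with every successor in Z. Z1 = {q1, q3}; Z2 = {q1, q2, q3}; fixed.
Sat(AF (ready & full)) = {q1, q2, q3}
|Sat(AF (ready & full))| = |{q1, q2, q3}| = 3.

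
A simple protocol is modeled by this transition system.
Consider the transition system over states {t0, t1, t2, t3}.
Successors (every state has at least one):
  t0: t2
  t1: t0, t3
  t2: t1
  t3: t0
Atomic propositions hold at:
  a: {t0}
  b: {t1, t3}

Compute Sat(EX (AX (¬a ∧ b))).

Sat(¬a) = {t1, t2, t3}
Sat(¬a ∧ b) = {t1, t3}
Sat(AX (¬a ∧ b)) = {s : every successor in {t1, t3}} = {t2}
Sat(EX (AX (¬a ∧ b))) = {s : some successor in {t2}} = {t0}

{t0}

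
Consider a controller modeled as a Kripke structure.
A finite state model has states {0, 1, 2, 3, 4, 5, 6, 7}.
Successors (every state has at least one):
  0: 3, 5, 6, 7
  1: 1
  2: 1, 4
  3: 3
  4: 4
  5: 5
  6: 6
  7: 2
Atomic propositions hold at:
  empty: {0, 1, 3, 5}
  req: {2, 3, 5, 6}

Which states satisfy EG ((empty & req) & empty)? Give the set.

{3, 5}

Sat(empty & req) = {3, 5}
Sat((empty & req) & empty) = {3, 5}
EG ((empty & req) & empty): greatest fixpoint, start Z0 = {3, 5}, keep only states in Sat with some successor in Z. Already a fixed point.
Sat(EG ((empty & req) & empty)) = {3, 5}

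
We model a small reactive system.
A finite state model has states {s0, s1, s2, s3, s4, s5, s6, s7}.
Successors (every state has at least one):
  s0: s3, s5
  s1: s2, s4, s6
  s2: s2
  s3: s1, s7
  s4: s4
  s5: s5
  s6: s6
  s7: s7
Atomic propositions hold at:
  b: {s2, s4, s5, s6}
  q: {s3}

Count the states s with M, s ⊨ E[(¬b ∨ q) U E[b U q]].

2

Sat(¬b) = {s0, s1, s3, s7}
Sat(¬b ∨ q) = {s0, s1, s3, s7}
E[b U q]: least fixpoint, start Z0 = Sat(q) = {s3}, add states in Sat(b) with some successor in Z. Already a fixed point.
Sat(E[b U q]) = {s3}
E[(¬b ∨ q) U E[b U q]]: least fixpoint, start Z0 = Sat(E[b U q]) = {s3}, add states in Sat(¬b ∨ q) with some successor in Z. Z1 = {s0, s3}; fixed.
Sat(E[(¬b ∨ q) U E[b U q]]) = {s0, s3}
|Sat(E[(¬b ∨ q) U E[b U q]])| = |{s0, s3}| = 2.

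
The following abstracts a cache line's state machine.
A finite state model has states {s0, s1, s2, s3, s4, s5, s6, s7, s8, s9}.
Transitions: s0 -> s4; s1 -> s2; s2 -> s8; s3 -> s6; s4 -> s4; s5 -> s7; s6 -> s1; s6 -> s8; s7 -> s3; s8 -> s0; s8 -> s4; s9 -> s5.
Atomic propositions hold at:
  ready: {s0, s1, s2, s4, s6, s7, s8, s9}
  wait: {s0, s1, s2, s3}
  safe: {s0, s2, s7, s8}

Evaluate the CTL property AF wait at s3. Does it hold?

Yes

AF wait: least fixpoint, start Z0 = {s0, s1, s2, s3}, add states with every successor in Z. Z1 = {s0, s1, s2, s3, s7}; Z2 = {s0, s1, s2, s3, s5, s7}; Z3 = {s0, s1, s2, s3, s5, s7, s9}; fixed.
Sat(AF wait) = {s0, s1, s2, s3, s5, s7, s9}
s3 ∈ Sat(AF wait) = {s0, s1, s2, s3, s5, s7, s9}, so the formula holds at s3.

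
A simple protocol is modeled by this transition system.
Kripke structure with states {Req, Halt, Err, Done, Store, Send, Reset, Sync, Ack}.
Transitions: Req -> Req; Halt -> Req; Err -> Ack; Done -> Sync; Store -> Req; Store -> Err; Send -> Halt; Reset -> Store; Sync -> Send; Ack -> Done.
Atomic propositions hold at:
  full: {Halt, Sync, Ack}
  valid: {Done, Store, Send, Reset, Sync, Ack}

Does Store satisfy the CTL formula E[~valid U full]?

No

Sat(~valid) = {Req, Halt, Err}
E[~valid U full]: least fixpoint, start Z0 = Sat(full) = {Halt, Sync, Ack}, add states in Sat(~valid) with some successor in Z. Z1 = {Halt, Err, Sync, Ack}; fixed.
Sat(E[~valid U full]) = {Halt, Err, Sync, Ack}
Store ∉ Sat(E[~valid U full]) = {Halt, Err, Sync, Ack}, so the formula does not hold at Store.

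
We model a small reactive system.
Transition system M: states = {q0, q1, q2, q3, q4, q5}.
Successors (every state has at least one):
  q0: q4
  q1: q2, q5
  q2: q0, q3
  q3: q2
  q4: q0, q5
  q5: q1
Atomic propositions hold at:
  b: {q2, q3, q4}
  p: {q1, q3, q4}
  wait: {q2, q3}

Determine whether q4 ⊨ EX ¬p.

Sat(¬p) = {q0, q2, q5}
Sat(EX ¬p) = {s : some successor in {q0, q2, q5}} = {q1, q2, q3, q4}
q4 ∈ Sat(EX ¬p) = {q1, q2, q3, q4}, so the formula holds at q4.

Yes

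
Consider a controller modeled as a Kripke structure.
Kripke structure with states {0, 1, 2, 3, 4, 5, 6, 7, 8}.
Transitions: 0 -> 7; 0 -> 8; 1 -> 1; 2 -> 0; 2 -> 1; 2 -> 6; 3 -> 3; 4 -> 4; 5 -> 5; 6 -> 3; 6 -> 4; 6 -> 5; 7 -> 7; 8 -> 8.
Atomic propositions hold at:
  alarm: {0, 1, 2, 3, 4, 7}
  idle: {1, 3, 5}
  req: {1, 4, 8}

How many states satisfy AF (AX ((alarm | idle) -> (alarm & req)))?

3

Sat(alarm | idle) = {0, 1, 2, 3, 4, 5, 7}
Sat(alarm & req) = {1, 4}
Sat((alarm | idle) -> (alarm & req)) = {1, 4, 6, 8}
Sat(AX ((alarm | idle) -> (alarm & req))) = {s : every successor in {1, 4, 6, 8}} = {1, 4, 8}
AF (AX ((alarm | idle) -> (alarm & req))): least fixpoint, start Z0 = {1, 4, 8}, add states with every successor in Z. Already a fixed point.
Sat(AF (AX ((alarm | idle) -> (alarm & req)))) = {1, 4, 8}
|Sat(AF (AX ((alarm | idle) -> (alarm & req))))| = |{1, 4, 8}| = 3.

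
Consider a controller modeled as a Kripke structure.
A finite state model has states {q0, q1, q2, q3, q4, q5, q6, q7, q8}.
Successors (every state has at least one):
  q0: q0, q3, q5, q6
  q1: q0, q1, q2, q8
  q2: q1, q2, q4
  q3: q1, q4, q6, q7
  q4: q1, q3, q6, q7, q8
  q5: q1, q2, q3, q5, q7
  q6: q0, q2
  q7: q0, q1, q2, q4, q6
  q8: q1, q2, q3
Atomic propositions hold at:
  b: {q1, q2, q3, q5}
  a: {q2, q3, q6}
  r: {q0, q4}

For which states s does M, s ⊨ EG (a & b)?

{q2}

Sat(a & b) = {q2, q3}
EG (a & b): greatest fixpoint, start Z0 = {q2, q3}, keep only states in Sat with some successor in Z. Z1 = {q2}; fixed.
Sat(EG (a & b)) = {q2}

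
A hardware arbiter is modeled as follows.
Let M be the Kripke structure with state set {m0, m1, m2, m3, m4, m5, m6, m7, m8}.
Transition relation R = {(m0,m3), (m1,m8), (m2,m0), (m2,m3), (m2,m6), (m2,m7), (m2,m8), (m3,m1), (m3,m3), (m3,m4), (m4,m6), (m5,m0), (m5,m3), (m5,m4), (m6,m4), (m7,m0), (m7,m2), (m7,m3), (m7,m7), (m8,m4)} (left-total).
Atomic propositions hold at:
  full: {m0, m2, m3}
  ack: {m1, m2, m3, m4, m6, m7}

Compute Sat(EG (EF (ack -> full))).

Sat(ack -> full) = {m0, m2, m3, m5, m8}
EF (ack -> full): least fixpoint, start Z0 = {m0, m2, m3, m5, m8}, add states with some successor in Z. Z1 = {m0, m1, m2, m3, m5, m7, m8}; fixed.
Sat(EF (ack -> full)) = {m0, m1, m2, m3, m5, m7, m8}
EG (EF (ack -> full)): greatest fixpoint, start Z0 = {m0, m1, m2, m3, m5, m7, m8}, keep only states in Sat with some successor in Z. Z1 = {m0, m1, m2, m3, m5, m7}; Z2 = {m0, m2, m3, m5, m7}; fixed.
Sat(EG (EF (ack -> full))) = {m0, m2, m3, m5, m7}

{m0, m2, m3, m5, m7}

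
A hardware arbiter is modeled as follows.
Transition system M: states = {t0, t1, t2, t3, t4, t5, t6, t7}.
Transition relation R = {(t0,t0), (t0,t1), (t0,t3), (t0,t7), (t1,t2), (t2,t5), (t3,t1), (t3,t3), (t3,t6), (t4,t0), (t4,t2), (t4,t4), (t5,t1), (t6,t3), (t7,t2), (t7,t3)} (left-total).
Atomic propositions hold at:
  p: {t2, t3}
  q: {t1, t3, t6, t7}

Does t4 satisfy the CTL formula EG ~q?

Yes

Sat(~q) = {t0, t2, t4, t5}
EG ~q: greatest fixpoint, start Z0 = {t0, t2, t4, t5}, keep only states in Sat with some successor in Z. Z1 = {t0, t2, t4}; Z2 = {t0, t4}; fixed.
Sat(EG ~q) = {t0, t4}
t4 ∈ Sat(EG ~q) = {t0, t4}, so the formula holds at t4.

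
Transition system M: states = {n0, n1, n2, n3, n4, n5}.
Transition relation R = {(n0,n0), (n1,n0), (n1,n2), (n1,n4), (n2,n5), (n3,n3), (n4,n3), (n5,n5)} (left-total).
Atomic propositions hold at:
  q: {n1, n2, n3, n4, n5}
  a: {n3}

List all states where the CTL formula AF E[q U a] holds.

{n1, n3, n4}

E[q U a]: least fixpoint, start Z0 = Sat(a) = {n3}, add states in Sat(q) with some successor in Z. Z1 = {n3, n4}; Z2 = {n1, n3, n4}; fixed.
Sat(E[q U a]) = {n1, n3, n4}
AF E[q U a]: least fixpoint, start Z0 = {n1, n3, n4}, add states with every successor in Z. Already a fixed point.
Sat(AF E[q U a]) = {n1, n3, n4}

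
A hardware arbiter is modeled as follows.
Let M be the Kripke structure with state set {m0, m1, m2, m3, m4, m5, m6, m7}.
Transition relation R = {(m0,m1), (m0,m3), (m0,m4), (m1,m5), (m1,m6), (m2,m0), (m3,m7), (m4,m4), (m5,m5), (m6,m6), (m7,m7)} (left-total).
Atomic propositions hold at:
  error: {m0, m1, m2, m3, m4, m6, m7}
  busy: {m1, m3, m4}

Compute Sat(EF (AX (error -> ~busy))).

Sat(~busy) = {m0, m2, m5, m6, m7}
Sat(error -> ~busy) = {m0, m2, m5, m6, m7}
Sat(AX (error -> ~busy)) = {s : every successor in {m0, m2, m5, m6, m7}} = {m1, m2, m3, m5, m6, m7}
EF (AX (error -> ~busy)): least fixpoint, start Z0 = {m1, m2, m3, m5, m6, m7}, add states with some successor in Z. Z1 = {m0, m1, m2, m3, m5, m6, m7}; fixed.
Sat(EF (AX (error -> ~busy))) = {m0, m1, m2, m3, m5, m6, m7}

{m0, m1, m2, m3, m5, m6, m7}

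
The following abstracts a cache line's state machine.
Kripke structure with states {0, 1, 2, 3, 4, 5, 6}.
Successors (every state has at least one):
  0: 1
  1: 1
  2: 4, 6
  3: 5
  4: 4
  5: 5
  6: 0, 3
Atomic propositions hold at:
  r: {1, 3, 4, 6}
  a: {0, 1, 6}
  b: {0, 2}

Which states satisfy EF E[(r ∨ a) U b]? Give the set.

{0, 2, 6}

Sat(r ∨ a) = {0, 1, 3, 4, 6}
E[(r ∨ a) U b]: least fixpoint, start Z0 = Sat(b) = {0, 2}, add states in Sat(r ∨ a) with some successor in Z. Z1 = {0, 2, 6}; fixed.
Sat(E[(r ∨ a) U b]) = {0, 2, 6}
EF E[(r ∨ a) U b]: least fixpoint, start Z0 = {0, 2, 6}, add states with some successor in Z. Already a fixed point.
Sat(EF E[(r ∨ a) U b]) = {0, 2, 6}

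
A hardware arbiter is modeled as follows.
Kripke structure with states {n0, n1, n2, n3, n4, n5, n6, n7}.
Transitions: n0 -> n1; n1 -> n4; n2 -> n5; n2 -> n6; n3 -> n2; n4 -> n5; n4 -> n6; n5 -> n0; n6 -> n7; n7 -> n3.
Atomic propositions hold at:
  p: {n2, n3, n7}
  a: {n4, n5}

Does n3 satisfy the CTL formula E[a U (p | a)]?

Sat(p | a) = {n2, n3, n4, n5, n7}
E[a U (p | a)]: least fixpoint, start Z0 = Sat((p | a)) = {n2, n3, n4, n5, n7}, add states in Sat(a) with some successor in Z. Already a fixed point.
Sat(E[a U (p | a)]) = {n2, n3, n4, n5, n7}
n3 ∈ Sat(E[a U (p | a)]) = {n2, n3, n4, n5, n7}, so the formula holds at n3.

Yes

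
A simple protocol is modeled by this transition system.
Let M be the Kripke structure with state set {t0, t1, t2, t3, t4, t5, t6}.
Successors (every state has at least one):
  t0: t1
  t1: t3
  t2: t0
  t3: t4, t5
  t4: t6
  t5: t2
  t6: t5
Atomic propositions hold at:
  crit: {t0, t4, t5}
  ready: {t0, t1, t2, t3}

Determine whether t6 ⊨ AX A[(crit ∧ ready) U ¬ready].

Yes

Sat(crit ∧ ready) = {t0}
Sat(¬ready) = {t4, t5, t6}
A[(crit ∧ ready) U ¬ready]: least fixpoint, start Z0 = Sat(¬ready) = {t4, t5, t6}, add states in Sat(crit ∧ ready) with every successor in Z. Already a fixed point.
Sat(A[(crit ∧ ready) U ¬ready]) = {t4, t5, t6}
Sat(AX A[(crit ∧ ready) U ¬ready]) = {s : every successor in {t4, t5, t6}} = {t3, t4, t6}
t6 ∈ Sat(AX A[(crit ∧ ready) U ¬ready]) = {t3, t4, t6}, so the formula holds at t6.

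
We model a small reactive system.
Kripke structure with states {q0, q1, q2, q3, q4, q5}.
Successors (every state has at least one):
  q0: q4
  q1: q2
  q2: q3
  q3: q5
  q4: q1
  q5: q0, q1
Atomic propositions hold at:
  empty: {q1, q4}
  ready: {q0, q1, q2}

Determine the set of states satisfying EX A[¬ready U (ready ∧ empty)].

Sat(¬ready) = {q3, q4, q5}
Sat(ready ∧ empty) = {q1}
A[¬ready U (ready ∧ empty)]: least fixpoint, start Z0 = Sat((ready ∧ empty)) = {q1}, add states in Sat(¬ready) with every successor in Z. Z1 = {q1, q4}; fixed.
Sat(A[¬ready U (ready ∧ empty)]) = {q1, q4}
Sat(EX A[¬ready U (ready ∧ empty)]) = {s : some successor in {q1, q4}} = {q0, q4, q5}

{q0, q4, q5}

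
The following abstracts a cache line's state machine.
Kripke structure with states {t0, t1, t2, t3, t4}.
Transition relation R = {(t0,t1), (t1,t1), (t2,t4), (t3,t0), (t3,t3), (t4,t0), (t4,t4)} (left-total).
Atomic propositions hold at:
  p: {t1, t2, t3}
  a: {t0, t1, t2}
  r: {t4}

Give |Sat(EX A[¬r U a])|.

4

Sat(¬r) = {t0, t1, t2, t3}
A[¬r U a]: least fixpoint, start Z0 = Sat(a) = {t0, t1, t2}, add states in Sat(¬r) with every successor in Z. Already a fixed point.
Sat(A[¬r U a]) = {t0, t1, t2}
Sat(EX A[¬r U a]) = {s : some successor in {t0, t1, t2}} = {t0, t1, t3, t4}
|Sat(EX A[¬r U a])| = |{t0, t1, t3, t4}| = 4.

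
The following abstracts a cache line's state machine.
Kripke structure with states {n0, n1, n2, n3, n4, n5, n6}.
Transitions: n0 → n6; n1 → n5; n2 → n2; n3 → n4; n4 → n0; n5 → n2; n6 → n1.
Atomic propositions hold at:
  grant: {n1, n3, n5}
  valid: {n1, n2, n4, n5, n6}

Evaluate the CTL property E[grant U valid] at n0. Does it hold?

E[grant U valid]: least fixpoint, start Z0 = Sat(valid) = {n1, n2, n4, n5, n6}, add states in Sat(grant) with some successor in Z. Z1 = {n1, n2, n3, n4, n5, n6}; fixed.
Sat(E[grant U valid]) = {n1, n2, n3, n4, n5, n6}
n0 ∉ Sat(E[grant U valid]) = {n1, n2, n3, n4, n5, n6}, so the formula does not hold at n0.

No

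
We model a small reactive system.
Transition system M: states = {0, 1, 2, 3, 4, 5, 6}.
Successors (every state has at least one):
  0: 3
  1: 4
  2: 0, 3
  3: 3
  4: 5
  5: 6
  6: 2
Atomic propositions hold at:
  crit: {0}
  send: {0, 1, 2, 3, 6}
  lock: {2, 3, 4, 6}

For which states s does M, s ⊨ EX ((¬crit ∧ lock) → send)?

{0, 2, 3, 4, 5, 6}

Sat(¬crit) = {1, 2, 3, 4, 5, 6}
Sat(¬crit ∧ lock) = {2, 3, 4, 6}
Sat((¬crit ∧ lock) → send) = {0, 1, 2, 3, 5, 6}
Sat(EX ((¬crit ∧ lock) → send)) = {s : some successor in {0, 1, 2, 3, 5, 6}} = {0, 2, 3, 4, 5, 6}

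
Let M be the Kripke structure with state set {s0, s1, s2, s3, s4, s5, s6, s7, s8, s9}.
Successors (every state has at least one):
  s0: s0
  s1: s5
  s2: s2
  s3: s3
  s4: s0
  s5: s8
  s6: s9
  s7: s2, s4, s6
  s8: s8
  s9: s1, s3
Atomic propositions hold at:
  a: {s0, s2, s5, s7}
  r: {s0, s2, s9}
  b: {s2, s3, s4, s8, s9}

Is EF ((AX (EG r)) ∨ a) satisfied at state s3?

EG r: greatest fixpoint, start Z0 = {s0, s2, s9}, keep only states in Sat with some successor in Z. Z1 = {s0, s2}; fixed.
Sat(EG r) = {s0, s2}
Sat(AX (EG r)) = {s : every successor in {s0, s2}} = {s0, s2, s4}
Sat((AX (EG r)) ∨ a) = {s0, s2, s4, s5, s7}
EF ((AX (EG r)) ∨ a): least fixpoint, start Z0 = {s0, s2, s4, s5, s7}, add states with some successor in Z. Z1 = {s0, s1, s2, s4, s5, s7}; Z2 = {s0, s1, s2, s4, s5, s7, s9}; Z3 = {s0, s1, s2, s4, s5, s6, s7, s9}; fixed.
Sat(EF ((AX (EG r)) ∨ a)) = {s0, s1, s2, s4, s5, s6, s7, s9}
s3 ∉ Sat(EF ((AX (EG r)) ∨ a)) = {s0, s1, s2, s4, s5, s6, s7, s9}, so the formula does not hold at s3.

No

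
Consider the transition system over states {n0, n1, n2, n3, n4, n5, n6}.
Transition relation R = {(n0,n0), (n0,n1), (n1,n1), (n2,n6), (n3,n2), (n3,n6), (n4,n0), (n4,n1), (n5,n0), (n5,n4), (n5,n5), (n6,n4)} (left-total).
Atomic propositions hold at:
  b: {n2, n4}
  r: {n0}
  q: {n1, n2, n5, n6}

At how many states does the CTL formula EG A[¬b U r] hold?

1

Sat(¬b) = {n0, n1, n3, n5, n6}
A[¬b U r]: least fixpoint, start Z0 = Sat(r) = {n0}, add states in Sat(¬b) with every successor in Z. Already a fixed point.
Sat(A[¬b U r]) = {n0}
EG A[¬b U r]: greatest fixpoint, start Z0 = {n0}, keep only states in Sat with some successor in Z. Already a fixed point.
Sat(EG A[¬b U r]) = {n0}
|Sat(EG A[¬b U r])| = |{n0}| = 1.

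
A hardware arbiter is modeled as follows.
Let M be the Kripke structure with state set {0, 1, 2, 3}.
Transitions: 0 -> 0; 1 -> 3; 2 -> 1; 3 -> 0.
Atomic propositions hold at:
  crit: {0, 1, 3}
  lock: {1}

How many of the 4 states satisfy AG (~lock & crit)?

Sat(~lock) = {0, 2, 3}
Sat(~lock & crit) = {0, 3}
AG (~lock & crit): greatest fixpoint, start Z0 = {0, 3}, keep only states in Sat with every successor in Z. Already a fixed point.
Sat(AG (~lock & crit)) = {0, 3}
|Sat(AG (~lock & crit))| = |{0, 3}| = 2.

2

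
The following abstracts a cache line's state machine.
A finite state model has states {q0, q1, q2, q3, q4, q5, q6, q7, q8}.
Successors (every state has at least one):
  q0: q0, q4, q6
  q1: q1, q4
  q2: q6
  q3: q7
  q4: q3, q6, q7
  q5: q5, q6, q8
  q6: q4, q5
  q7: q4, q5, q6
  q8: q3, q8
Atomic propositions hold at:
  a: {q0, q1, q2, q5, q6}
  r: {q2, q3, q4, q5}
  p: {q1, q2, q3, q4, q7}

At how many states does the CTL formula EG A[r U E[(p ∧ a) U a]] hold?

Sat(p ∧ a) = {q1, q2}
E[(p ∧ a) U a]: least fixpoint, start Z0 = Sat(a) = {q0, q1, q2, q5, q6}, add states in Sat(p ∧ a) with some successor in Z. Already a fixed point.
Sat(E[(p ∧ a) U a]) = {q0, q1, q2, q5, q6}
A[r U E[(p ∧ a) U a]]: least fixpoint, start Z0 = Sat(E[(p ∧ a) U a]) = {q0, q1, q2, q5, q6}, add states in Sat(r) with every successor in Z. Already a fixed point.
Sat(A[r U E[(p ∧ a) U a]]) = {q0, q1, q2, q5, q6}
EG A[r U E[(p ∧ a) U a]]: greatest fixpoint, start Z0 = {q0, q1, q2, q5, q6}, keep only states in Sat with some successor in Z. Already a fixed point.
Sat(EG A[r U E[(p ∧ a) U a]]) = {q0, q1, q2, q5, q6}
|Sat(EG A[r U E[(p ∧ a) U a]])| = |{q0, q1, q2, q5, q6}| = 5.

5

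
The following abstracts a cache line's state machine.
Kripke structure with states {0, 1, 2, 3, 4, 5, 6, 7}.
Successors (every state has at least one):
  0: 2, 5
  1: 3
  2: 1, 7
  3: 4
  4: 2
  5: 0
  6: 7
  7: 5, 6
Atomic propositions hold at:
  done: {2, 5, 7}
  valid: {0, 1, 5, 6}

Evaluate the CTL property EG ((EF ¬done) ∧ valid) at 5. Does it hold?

Yes

Sat(¬done) = {0, 1, 3, 4, 6}
EF ¬done: least fixpoint, start Z0 = {0, 1, 3, 4, 6}, add states with some successor in Z. Z1 = {0, 1, 2, 3, 4, 5, 6, 7}; fixed.
Sat(EF ¬done) = {0, 1, 2, 3, 4, 5, 6, 7}
Sat((EF ¬done) ∧ valid) = {0, 1, 5, 6}
EG ((EF ¬done) ∧ valid): greatest fixpoint, start Z0 = {0, 1, 5, 6}, keep only states in Sat with some successor in Z. Z1 = {0, 5}; fixed.
Sat(EG ((EF ¬done) ∧ valid)) = {0, 5}
5 ∈ Sat(EG ((EF ¬done) ∧ valid)) = {0, 5}, so the formula holds at 5.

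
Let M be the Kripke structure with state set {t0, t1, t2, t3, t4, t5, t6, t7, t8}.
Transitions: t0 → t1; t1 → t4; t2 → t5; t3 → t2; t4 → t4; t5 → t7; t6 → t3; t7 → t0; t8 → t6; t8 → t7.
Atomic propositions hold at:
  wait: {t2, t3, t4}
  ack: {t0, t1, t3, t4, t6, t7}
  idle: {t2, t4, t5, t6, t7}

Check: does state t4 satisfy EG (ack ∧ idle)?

Yes

Sat(ack ∧ idle) = {t4, t6, t7}
EG (ack ∧ idle): greatest fixpoint, start Z0 = {t4, t6, t7}, keep only states in Sat with some successor in Z. Z1 = {t4}; fixed.
Sat(EG (ack ∧ idle)) = {t4}
t4 ∈ Sat(EG (ack ∧ idle)) = {t4}, so the formula holds at t4.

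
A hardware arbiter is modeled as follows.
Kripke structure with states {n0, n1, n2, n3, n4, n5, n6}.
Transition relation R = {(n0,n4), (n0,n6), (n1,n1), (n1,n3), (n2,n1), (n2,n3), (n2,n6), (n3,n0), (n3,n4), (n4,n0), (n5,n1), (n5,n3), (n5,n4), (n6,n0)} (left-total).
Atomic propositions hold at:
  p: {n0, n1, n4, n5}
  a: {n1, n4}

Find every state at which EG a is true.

EG a: greatest fixpoint, start Z0 = {n1, n4}, keep only states in Sat with some successor in Z. Z1 = {n1}; fixed.
Sat(EG a) = {n1}

{n1}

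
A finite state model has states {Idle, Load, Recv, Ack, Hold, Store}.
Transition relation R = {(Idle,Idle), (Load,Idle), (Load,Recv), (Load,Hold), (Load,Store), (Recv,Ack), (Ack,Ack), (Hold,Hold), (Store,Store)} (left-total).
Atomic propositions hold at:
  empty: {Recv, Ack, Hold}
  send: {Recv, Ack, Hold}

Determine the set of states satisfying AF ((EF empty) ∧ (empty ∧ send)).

EF empty: least fixpoint, start Z0 = {Recv, Ack, Hold}, add states with some successor in Z. Z1 = {Load, Recv, Ack, Hold}; fixed.
Sat(EF empty) = {Load, Recv, Ack, Hold}
Sat(empty ∧ send) = {Recv, Ack, Hold}
Sat((EF empty) ∧ (empty ∧ send)) = {Recv, Ack, Hold}
AF ((EF empty) ∧ (empty ∧ send)): least fixpoint, start Z0 = {Recv, Ack, Hold}, add states with every successor in Z. Already a fixed point.
Sat(AF ((EF empty) ∧ (empty ∧ send))) = {Recv, Ack, Hold}

{Recv, Ack, Hold}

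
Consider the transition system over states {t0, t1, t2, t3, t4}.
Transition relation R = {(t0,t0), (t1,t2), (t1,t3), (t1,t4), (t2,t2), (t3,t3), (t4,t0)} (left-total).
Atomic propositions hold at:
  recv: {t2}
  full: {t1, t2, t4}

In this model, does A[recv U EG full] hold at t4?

No

EG full: greatest fixpoint, start Z0 = {t1, t2, t4}, keep only states in Sat with some successor in Z. Z1 = {t1, t2}; fixed.
Sat(EG full) = {t1, t2}
A[recv U EG full]: least fixpoint, start Z0 = Sat(EG full) = {t1, t2}, add states in Sat(recv) with every successor in Z. Already a fixed point.
Sat(A[recv U EG full]) = {t1, t2}
t4 ∉ Sat(A[recv U EG full]) = {t1, t2}, so the formula does not hold at t4.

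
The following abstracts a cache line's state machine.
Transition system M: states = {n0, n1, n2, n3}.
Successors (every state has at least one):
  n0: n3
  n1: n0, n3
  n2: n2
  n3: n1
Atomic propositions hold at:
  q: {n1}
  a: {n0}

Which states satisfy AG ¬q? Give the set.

{n2}

Sat(¬q) = {n0, n2, n3}
AG ¬q: greatest fixpoint, start Z0 = {n0, n2, n3}, keep only states in Sat with every successor in Z. Z1 = {n0, n2}; Z2 = {n2}; fixed.
Sat(AG ¬q) = {n2}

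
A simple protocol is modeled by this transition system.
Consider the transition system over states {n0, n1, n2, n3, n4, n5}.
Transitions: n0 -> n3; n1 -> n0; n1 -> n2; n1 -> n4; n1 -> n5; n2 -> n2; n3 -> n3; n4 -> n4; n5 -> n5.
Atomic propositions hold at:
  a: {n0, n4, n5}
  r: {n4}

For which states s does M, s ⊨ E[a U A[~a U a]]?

Sat(~a) = {n1, n2, n3}
A[~a U a]: least fixpoint, start Z0 = Sat(a) = {n0, n4, n5}, add states in Sat(~a) with every successor in Z. Already a fixed point.
Sat(A[~a U a]) = {n0, n4, n5}
E[a U A[~a U a]]: least fixpoint, start Z0 = Sat(A[~a U a]) = {n0, n4, n5}, add states in Sat(a) with some successor in Z. Already a fixed point.
Sat(E[a U A[~a U a]]) = {n0, n4, n5}

{n0, n4, n5}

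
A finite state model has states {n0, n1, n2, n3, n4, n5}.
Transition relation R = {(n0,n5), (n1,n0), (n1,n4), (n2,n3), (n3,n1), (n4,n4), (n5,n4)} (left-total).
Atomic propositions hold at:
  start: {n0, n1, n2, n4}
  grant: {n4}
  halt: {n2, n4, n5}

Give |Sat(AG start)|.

1

AG start: greatest fixpoint, start Z0 = {n0, n1, n2, n4}, keep only states in Sat with every successor in Z. Z1 = {n1, n4}; Z2 = {n4}; fixed.
Sat(AG start) = {n4}
|Sat(AG start)| = |{n4}| = 1.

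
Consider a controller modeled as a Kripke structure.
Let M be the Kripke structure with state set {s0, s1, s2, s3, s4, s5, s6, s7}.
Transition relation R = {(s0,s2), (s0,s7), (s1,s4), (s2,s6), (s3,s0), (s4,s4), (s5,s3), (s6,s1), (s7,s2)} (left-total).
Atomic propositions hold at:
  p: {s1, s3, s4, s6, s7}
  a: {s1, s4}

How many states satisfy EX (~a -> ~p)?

6

Sat(~a) = {s0, s2, s3, s5, s6, s7}
Sat(~p) = {s0, s2, s5}
Sat(~a -> ~p) = {s0, s1, s2, s4, s5}
Sat(EX (~a -> ~p)) = {s : some successor in {s0, s1, s2, s4, s5}} = {s0, s1, s3, s4, s6, s7}
|Sat(EX (~a -> ~p))| = |{s0, s1, s3, s4, s6, s7}| = 6.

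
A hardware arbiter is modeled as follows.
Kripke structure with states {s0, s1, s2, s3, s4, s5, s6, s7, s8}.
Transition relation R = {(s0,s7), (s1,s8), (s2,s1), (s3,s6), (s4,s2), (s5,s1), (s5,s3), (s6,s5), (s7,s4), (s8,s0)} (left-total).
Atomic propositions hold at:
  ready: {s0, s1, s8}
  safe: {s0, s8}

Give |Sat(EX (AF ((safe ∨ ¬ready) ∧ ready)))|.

7

Sat(¬ready) = {s2, s3, s4, s5, s6, s7}
Sat(safe ∨ ¬ready) = {s0, s2, s3, s4, s5, s6, s7, s8}
Sat((safe ∨ ¬ready) ∧ ready) = {s0, s8}
AF ((safe ∨ ¬ready) ∧ ready): least fixpoint, start Z0 = {s0, s8}, add states with every successor in Z. Z1 = {s0, s1, s8}; Z2 = {s0, s1, s2, s8}; Z3 = {s0, s1, s2, s4, s8}; Z4 = {s0, s1, s2, s4, s7, s8}; fixed.
Sat(AF ((safe ∨ ¬ready) ∧ ready)) = {s0, s1, s2, s4, s7, s8}
Sat(EX (AF ((safe ∨ ¬ready) ∧ ready))) = {s : some successor in {s0, s1, s2, s4, s7, s8}} = {s0, s1, s2, s4, s5, s7, s8}
|Sat(EX (AF ((safe ∨ ¬ready) ∧ ready)))| = |{s0, s1, s2, s4, s5, s7, s8}| = 7.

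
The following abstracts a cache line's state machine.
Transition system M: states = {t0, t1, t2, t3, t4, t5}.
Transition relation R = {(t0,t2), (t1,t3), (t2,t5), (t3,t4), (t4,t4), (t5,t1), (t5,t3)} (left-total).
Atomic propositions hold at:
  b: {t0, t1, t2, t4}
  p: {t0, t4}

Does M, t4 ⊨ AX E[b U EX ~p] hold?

Sat(~p) = {t1, t2, t3, t5}
Sat(EX ~p) = {s : some successor in {t1, t2, t3, t5}} = {t0, t1, t2, t5}
E[b U EX ~p]: least fixpoint, start Z0 = Sat(EX ~p) = {t0, t1, t2, t5}, add states in Sat(b) with some successor in Z. Already a fixed point.
Sat(E[b U EX ~p]) = {t0, t1, t2, t5}
Sat(AX E[b U EX ~p]) = {s : every successor in {t0, t1, t2, t5}} = {t0, t2}
t4 ∉ Sat(AX E[b U EX ~p]) = {t0, t2}, so the formula does not hold at t4.

No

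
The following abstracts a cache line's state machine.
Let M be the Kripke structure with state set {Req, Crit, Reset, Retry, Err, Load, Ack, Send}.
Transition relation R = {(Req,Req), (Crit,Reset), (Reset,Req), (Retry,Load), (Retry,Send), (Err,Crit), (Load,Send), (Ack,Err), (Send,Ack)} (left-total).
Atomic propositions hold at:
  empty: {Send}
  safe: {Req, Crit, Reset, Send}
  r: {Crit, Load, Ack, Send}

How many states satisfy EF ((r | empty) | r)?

6

Sat(r | empty) = {Crit, Load, Ack, Send}
Sat((r | empty) | r) = {Crit, Load, Ack, Send}
EF ((r | empty) | r): least fixpoint, start Z0 = {Crit, Load, Ack, Send}, add states with some successor in Z. Z1 = {Crit, Retry, Err, Load, Ack, Send}; fixed.
Sat(EF ((r | empty) | r)) = {Crit, Retry, Err, Load, Ack, Send}
|Sat(EF ((r | empty) | r))| = |{Crit, Retry, Err, Load, Ack, Send}| = 6.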